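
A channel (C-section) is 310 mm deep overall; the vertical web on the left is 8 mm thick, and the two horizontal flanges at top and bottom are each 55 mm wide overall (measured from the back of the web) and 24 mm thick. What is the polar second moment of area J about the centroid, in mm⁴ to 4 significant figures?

J ≈ 6.742 × 10⁷ mm⁴

Break the section into simple shapes (no overlaps), measuring from the bottom-left corner of the bounding box.
Web: 8 × 310, A = 2 480 mm², y = 155 mm, Ī = 19 860 667 mm⁴.
Top flange (beyond web): 47 × 24, A = 1 128 mm², y = 298 mm, Ī = 54 144 mm⁴.
Bottom flange (beyond web): 47 × 24, A = 1 128 mm², y = 12 mm, Ī = 54 144 mm⁴.
By symmetry the centroid is at mid-height, ȳ = 155 mm.
Transfer each piece to the centroidal x-axis using Ī + A·d² with d = y − 155:
  web: d = 0 mm → contributes +19 860 667 mm⁴
  top flange (beyond web): d = 143 mm → contributes +23 120 616 mm⁴
  bottom flange (beyond web): d = -143 mm → contributes +23 120 616 mm⁴
Total I = 66 101 899 mm⁴.
For the y-axis: x̄ = 17.0997 mm.
Repeating about the centroidal y-axis gives I_y = 1 321 916 mm⁴.
Polar second moment: J = I_x + I_y = 67 423 814 mm⁴.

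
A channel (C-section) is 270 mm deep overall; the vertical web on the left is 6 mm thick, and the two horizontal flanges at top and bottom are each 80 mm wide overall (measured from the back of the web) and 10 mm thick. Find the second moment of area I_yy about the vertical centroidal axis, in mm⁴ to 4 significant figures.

Break the section into simple shapes (no overlaps), measuring from the bottom-left corner of the bounding box.
Web: 6 × 270, A = 1 620 mm², x = 3 mm, Ī = 4 860 mm⁴.
Top flange (beyond web): 74 × 10, A = 740 mm², x = 43 mm, Ī = 337 687 mm⁴.
Bottom flange (beyond web): 74 × 10, A = 740 mm², x = 43 mm, Ī = 337 687 mm⁴.
Centroid: x̄ = ΣA·x / ΣA = 22.0968 mm.
Transfer each piece to the vertical centroidal axis using Ī + A·d² with d = x − 22.0968:
  web: d = -19.0968 mm → contributes +595 653 mm⁴
  top flange (beyond web): d = 20.9032 mm → contributes +661 026 mm⁴
  bottom flange (beyond web): d = 20.9032 mm → contributes +661 026 mm⁴
Total I = 1 917 704 mm⁴.

I_yy ≈ 1.918 × 10⁶ mm⁴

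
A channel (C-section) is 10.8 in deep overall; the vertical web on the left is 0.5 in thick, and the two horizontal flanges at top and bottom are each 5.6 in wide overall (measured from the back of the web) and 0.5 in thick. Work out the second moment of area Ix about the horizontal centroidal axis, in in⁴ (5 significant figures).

Treat the section as a set of non-overlapping primitives; coordinates are from the bounding-box lower-left.
Web: 0.5 × 10.8, A = 5.4 in², y = 5.4 in, Ī = 52.488 in⁴.
Top flange (beyond web): 5.1 × 0.5, A = 2.55 in², y = 10.55 in, Ī = 0.053125 in⁴.
Bottom flange (beyond web): 5.1 × 0.5, A = 2.55 in², y = 0.25 in, Ī = 0.053125 in⁴.
By symmetry the centroid is at mid-height, ȳ = 5.4 in.
Transfer each piece to the horizontal centroidal axis using Ī + A·d² with d = y − 5.4:
  web: d = 0 in → contributes +52.488 in⁴
  top flange (beyond web): d = 5.15 in → contributes +67.6855 in⁴
  bottom flange (beyond web): d = -5.15 in → contributes +67.6855 in⁴
Total I = 187.859 in⁴.

Ix ≈ 187.86 in⁴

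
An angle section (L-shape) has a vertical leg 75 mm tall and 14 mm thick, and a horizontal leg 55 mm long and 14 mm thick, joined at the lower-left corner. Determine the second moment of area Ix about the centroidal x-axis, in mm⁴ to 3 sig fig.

Break the section into simple shapes (no overlaps), measuring from the bottom-left corner of the bounding box.
Vertical leg: 14 × 75, A = 1 050 mm², y = 37.5 mm, Ī = 492 188 mm⁴.
Horizontal leg (remainder): 41 × 14, A = 574 mm², y = 7 mm, Ī = 9375.3 mm⁴.
Centroid: ȳ = ΣA·y / ΣA = 26.72 mm.
Transfer each piece to the centroidal x-axis using Ī + A·d² with d = y − 26.72:
  vertical leg: d = 10.78 mm → contributes +614 210 mm⁴
  horizontal leg (remainder): d = -19.72 mm → contributes +232 588 mm⁴
Total I = 846 798 mm⁴.

Ix ≈ 8.47 × 10⁵ mm⁴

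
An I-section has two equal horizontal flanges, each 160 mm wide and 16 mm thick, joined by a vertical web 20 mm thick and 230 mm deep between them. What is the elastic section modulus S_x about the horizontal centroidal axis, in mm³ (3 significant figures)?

Decompose the section into non-overlapping parts with the origin at the bottom-left of its bounding rectangle.
Bottom flange: 160 × 16, A = 2 560 mm², y = 8 mm, Ī = 54 613 mm⁴.
Web: 20 × 230, A = 4 600 mm², y = 131 mm, Ī = 20 278 333 mm⁴.
Top flange: 160 × 16, A = 2 560 mm², y = 254 mm, Ī = 54 613 mm⁴.
By symmetry the centroid is at mid-height, ȳ = 131 mm.
Transfer each piece to the horizontal centroidal axis using Ī + A·d² with d = y − 131:
  bottom flange: d = -123 mm → contributes +38 784 853 mm⁴
  web: d = 0 mm → contributes +20 278 333 mm⁴
  top flange: d = 123 mm → contributes +38 784 853 mm⁴
Total I = 97 848 040 mm⁴.
Extreme fibre distance c = 131 mm; S = I/c = 746 932 mm³.

S_x ≈ 7.47 × 10⁵ mm³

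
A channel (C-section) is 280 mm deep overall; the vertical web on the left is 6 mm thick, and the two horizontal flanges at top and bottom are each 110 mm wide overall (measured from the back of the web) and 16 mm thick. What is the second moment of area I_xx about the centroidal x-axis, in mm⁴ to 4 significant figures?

I_xx ≈ 6.903 × 10⁷ mm⁴

Break the section into simple shapes (no overlaps), measuring from the bottom-left corner of the bounding box.
Web: 6 × 280, A = 1 680 mm², y = 140 mm, Ī = 10 976 000 mm⁴.
Top flange (beyond web): 104 × 16, A = 1 664 mm², y = 272 mm, Ī = 35498.7 mm⁴.
Bottom flange (beyond web): 104 × 16, A = 1 664 mm², y = 8 mm, Ī = 35498.7 mm⁴.
By symmetry the centroid is at mid-height, ȳ = 140 mm.
Transfer each piece to the centroidal x-axis using Ī + A·d² with d = y − 140:
  web: d = 0 mm → contributes +10 976 000 mm⁴
  top flange (beyond web): d = 132 mm → contributes +29 029 035 mm⁴
  bottom flange (beyond web): d = -132 mm → contributes +29 029 035 mm⁴
Total I = 69 034 069 mm⁴.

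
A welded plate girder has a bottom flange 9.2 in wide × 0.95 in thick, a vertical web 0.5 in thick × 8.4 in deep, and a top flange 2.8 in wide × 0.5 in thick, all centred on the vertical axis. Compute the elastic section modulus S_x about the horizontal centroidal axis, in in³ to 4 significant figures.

Break the section into simple shapes (no overlaps), measuring from the bottom-left corner of the bounding box.
Bottom plate: 9.2 × 0.95, A = 8.74 in², y = 0.475 in, Ī = 0.657321 in⁴.
Web plate: 0.5 × 8.4, A = 4.2 in², y = 5.15 in, Ī = 24.696 in⁴.
Top plate: 2.8 × 0.5, A = 1.4 in², y = 9.6 in, Ī = 0.0291667 in⁴.
Centroid: ȳ = ΣA·y / ΣA = 2.73511 in.
Transfer each piece to the horizontal centroidal axis using Ī + A·d² with d = y − 2.73511:
  bottom plate: d = -2.26011 in → contributes +45.3022 in⁴
  web plate: d = 2.41489 in → contributes +49.1891 in⁴
  top plate: d = 6.86489 in → contributes +66.0065 in⁴
Total I = 160.498 in⁴.
Extreme fibre distance c = 7.11489 in; S = I/c = 22.558 in³.

S_x ≈ 22.56 in³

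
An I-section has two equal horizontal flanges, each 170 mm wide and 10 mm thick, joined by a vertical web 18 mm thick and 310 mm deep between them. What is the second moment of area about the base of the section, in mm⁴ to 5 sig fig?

I_base ≈ 3.7624 × 10⁸ mm⁴

Break the section into simple shapes (no overlaps), measuring from the bottom-left corner of the bounding box.
Bottom flange: 170 × 10, A = 1 700 mm², y = 5 mm, Ī = 14166.67 mm⁴.
Web: 18 × 310, A = 5 580 mm², y = 165 mm, Ī = 44 686 500 mm⁴.
Top flange: 170 × 10, A = 1 700 mm², y = 325 mm, Ī = 14166.67 mm⁴.
Transfer each piece to the bottom edge using Ī + A·d² with d = y − 0:
  bottom flange: d = 5 mm → contributes +56666.67 mm⁴
  web: d = 165 mm → contributes +196 602 000 mm⁴
  top flange: d = 325 mm → contributes +179 576 667 mm⁴
Total I = 376 235 333 mm⁴.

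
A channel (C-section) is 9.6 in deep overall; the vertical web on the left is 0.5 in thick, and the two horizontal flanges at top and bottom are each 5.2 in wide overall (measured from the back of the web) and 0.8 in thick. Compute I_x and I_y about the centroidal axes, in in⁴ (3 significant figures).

Split into non-overlapping primitives; take the origin at the lower-left of the bounding box.
Web: 0.5 × 9.6, A = 4.8 in², y = 4.8 in, Ī = 36.864 in⁴.
Top flange (beyond web): 4.7 × 0.8, A = 3.76 in², y = 9.2 in, Ī = 0.20053 in⁴.
Bottom flange (beyond web): 4.7 × 0.8, A = 3.76 in², y = 0.4 in, Ī = 0.20053 in⁴.
By symmetry the centroid is at mid-height, ȳ = 4.8 in.
Transfer each piece to the centroidal x-axis using Ī + A·d² with d = y − 4.8:
  web: d = 0 in → contributes +36.864 in⁴
  top flange (beyond web): d = 4.4 in → contributes +72.994 in⁴
  bottom flange (beyond web): d = -4.4 in → contributes +72.994 in⁴
Total I = 182.85 in⁴.
For the y-axis: x̄ = 1.837 in.
Repeating about the centroidal y-axis gives I_y = 33.749 in⁴.

I_x ≈ 183 in⁴, I_y ≈ 33.7 in⁴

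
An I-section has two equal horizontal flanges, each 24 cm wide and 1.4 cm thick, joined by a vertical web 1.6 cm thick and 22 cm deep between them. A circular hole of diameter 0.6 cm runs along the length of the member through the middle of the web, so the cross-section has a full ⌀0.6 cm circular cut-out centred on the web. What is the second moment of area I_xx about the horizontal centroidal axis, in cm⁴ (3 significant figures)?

Break the section into simple shapes (no overlaps), measuring from the bottom-left corner of the bounding box.
Bottom flange: 24 × 1.4, A = 33.6 cm², y = 0.7 cm, Ī = 5.488 cm⁴.
Web: 1.6 × 22, A = 35.2 cm², y = 12.4 cm, Ī = 1419.7 cm⁴.
Top flange: 24 × 1.4, A = 33.6 cm², y = 24.1 cm, Ī = 5.488 cm⁴.
Hole (subtracted): ⌀0.6, A = 0.28274 cm², y = 12.4 cm, Ī = 0.0063617 cm⁴.
By symmetry the centroid is at mid-height, ȳ = 12.4 cm.
Transfer each piece to the horizontal centroidal axis using Ī + A·d² with d = y − 12.4:
  bottom flange: d = -11.7 cm → contributes +4 605 cm⁴
  web: d = 0 cm → contributes +1419.7 cm⁴
  top flange: d = 11.7 cm → contributes +4 605 cm⁴
  hole: d = 0 cm → contributes −0.0063617 cm⁴
Total I = 10 630 cm⁴.

I_xx ≈ 1.06 × 10⁴ cm⁴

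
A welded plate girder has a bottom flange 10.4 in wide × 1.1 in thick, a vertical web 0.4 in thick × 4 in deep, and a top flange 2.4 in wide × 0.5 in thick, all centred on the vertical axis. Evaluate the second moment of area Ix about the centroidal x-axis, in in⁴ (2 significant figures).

Split into non-overlapping primitives; take the origin at the lower-left of the bounding box.
Bottom plate: 10.4 × 1.1, A = 11.44 in², y = 0.55 in, Ī = 1.154 in⁴.
Web plate: 0.4 × 4, A = 1.6 in², y = 3.1 in, Ī = 2.133 in⁴.
Top plate: 2.4 × 0.5, A = 1.2 in², y = 5.35 in, Ī = 0.025 in⁴.
Centroid: ȳ = ΣA·y / ΣA = 1.241 in.
Transfer each piece to the centroidal x-axis using Ī + A·d² with d = y − 1.241:
  bottom plate: d = -0.691 in → contributes +6.616 in⁴
  web plate: d = 1.859 in → contributes +7.663 in⁴
  top plate: d = 4.109 in → contributes +20.29 in⁴
Total I = 34.56 in⁴.

Ix ≈ 35 in⁴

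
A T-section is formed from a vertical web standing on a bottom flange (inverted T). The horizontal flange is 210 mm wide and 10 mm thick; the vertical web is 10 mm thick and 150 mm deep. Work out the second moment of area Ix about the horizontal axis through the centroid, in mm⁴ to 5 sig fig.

Split into non-overlapping primitives; take the origin at the lower-left of the bounding box.
Flange: 210 × 10, A = 2 100 mm², y = 5 mm, Ī = 17 500 mm⁴.
Web: 10 × 150, A = 1 500 mm², y = 85 mm, Ī = 2 812 500 mm⁴.
Centroid: ȳ = ΣA·y / ΣA = 38.33333 mm.
Transfer each piece to the horizontal axis through the centroid using Ī + A·d² with d = y − 38.33333:
  flange: d = -33.33333 mm → contributes +2 350 833 mm⁴
  web: d = 46.66667 mm → contributes +6 079 167 mm⁴
Total I = 8 430 000 mm⁴.

Ix ≈ 8.4300 × 10⁶ mm⁴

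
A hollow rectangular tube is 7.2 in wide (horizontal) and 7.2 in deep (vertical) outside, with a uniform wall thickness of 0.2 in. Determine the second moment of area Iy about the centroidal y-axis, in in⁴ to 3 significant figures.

Iy ≈ 45.8 in⁴

Break the section into simple shapes (no overlaps), measuring from the bottom-left corner of the bounding box.
Outer rectangle: 7.2 × 7.2, A = 51.84 in², x = 3.6 in, Ī = 223.95 in⁴.
Inner void (subtracted): 6.8 × 6.8, A = 46.24 in², x = 3.6 in, Ī = 178.18 in⁴.
By symmetry the centroid is at mid-width, x̄ = 3.6 in.
All pieces are centred on the centroidal y-axis, so I = ΣĪ (holes subtracted) = 45.771 in⁴.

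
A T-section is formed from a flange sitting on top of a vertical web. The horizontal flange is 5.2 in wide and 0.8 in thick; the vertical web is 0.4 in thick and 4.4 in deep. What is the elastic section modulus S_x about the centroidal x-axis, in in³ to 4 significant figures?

Decompose the section into non-overlapping parts with the origin at the bottom-left of its bounding rectangle.
Flange: 5.2 × 0.8, A = 4.16 in², y = 4.8 in, Ī = 0.221867 in⁴.
Web: 0.4 × 4.4, A = 1.76 in², y = 2.2 in, Ī = 2.83947 in⁴.
Centroid: ȳ = ΣA·y / ΣA = 4.02703 in.
Transfer each piece to the centroidal x-axis using Ī + A·d² with d = y − 4.02703:
  flange: d = 0.772973 in → contributes +2.70741 in⁴
  web: d = -1.82703 in → contributes +8.7144 in⁴
Total I = 11.4218 in⁴.
Extreme fibre distance c = 4.02703 in; S = I/c = 2.83629 in³.

S_x ≈ 2.836 in³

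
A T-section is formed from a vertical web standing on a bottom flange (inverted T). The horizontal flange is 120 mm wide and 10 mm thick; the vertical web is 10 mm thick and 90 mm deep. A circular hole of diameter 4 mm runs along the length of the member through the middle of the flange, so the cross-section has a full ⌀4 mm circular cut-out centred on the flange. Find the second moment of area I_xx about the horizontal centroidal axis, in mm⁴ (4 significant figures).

Treat the section as a set of non-overlapping primitives; coordinates are from the bounding-box lower-left.
Flange: 120 × 10, A = 1 200 mm², y = 5 mm, Ī = 10 000 mm⁴.
Web: 10 × 90, A = 900 mm², y = 55 mm, Ī = 607 500 mm⁴.
Hole (subtracted): ⌀4, A = 12.5664 mm², y = 5 mm, Ī = 12.5664 mm⁴.
Centroid: ȳ = ΣA·y / ΣA = 26.5576 mm.
Transfer each piece to the horizontal centroidal axis using Ī + A·d² with d = y − 26.5576:
  flange: d = -21.5576 mm → contributes +567 675 mm⁴
  web: d = 28.4424 mm → contributes +1 335 575 mm⁴
  hole: d = -21.5576 mm → contributes −5852.52 mm⁴
Total I = 1 897 397 mm⁴.

I_xx ≈ 1.897 × 10⁶ mm⁴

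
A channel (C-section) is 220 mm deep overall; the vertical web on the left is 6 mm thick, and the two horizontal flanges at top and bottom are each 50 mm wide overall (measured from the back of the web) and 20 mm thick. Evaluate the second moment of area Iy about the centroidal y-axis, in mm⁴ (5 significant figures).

Break the section into simple shapes (no overlaps), measuring from the bottom-left corner of the bounding box.
Web: 6 × 220, A = 1 320 mm², x = 3 mm, Ī = 3 960 mm⁴.
Top flange (beyond web): 44 × 20, A = 880 mm², x = 28 mm, Ī = 141973.3 mm⁴.
Bottom flange (beyond web): 44 × 20, A = 880 mm², x = 28 mm, Ī = 141973.3 mm⁴.
Centroid: x̄ = ΣA·x / ΣA = 17.28571 mm.
Transfer each piece to the centroidal y-axis using Ī + A·d² with d = x − 17.28571:
  web: d = -14.28571 mm → contributes +273347.8 mm⁴
  top flange (beyond web): d = 10.71429 mm → contributes +242993.7 mm⁴
  bottom flange (beyond web): d = 10.71429 mm → contributes +242993.7 mm⁴
Total I = 759335.2 mm⁴.

Iy ≈ 7.5934 × 10⁵ mm⁴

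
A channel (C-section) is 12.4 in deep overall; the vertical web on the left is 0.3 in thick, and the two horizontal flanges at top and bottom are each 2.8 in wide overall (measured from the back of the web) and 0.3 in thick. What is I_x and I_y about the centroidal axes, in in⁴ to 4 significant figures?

Split into non-overlapping primitives; take the origin at the lower-left of the bounding box.
Web: 0.3 × 12.4, A = 3.72 in², y = 6.2 in, Ī = 47.6656 in⁴.
Top flange (beyond web): 2.5 × 0.3, A = 0.75 in², y = 12.25 in, Ī = 0.005625 in⁴.
Bottom flange (beyond web): 2.5 × 0.3, A = 0.75 in², y = 0.15 in, Ī = 0.005625 in⁴.
By symmetry the centroid is at mid-height, ȳ = 6.2 in.
Transfer each piece to the centroidal x-axis using Ī + A·d² with d = y − 6.2:
  web: d = 0 in → contributes +47.6656 in⁴
  top flange (beyond web): d = 6.05 in → contributes +27.4575 in⁴
  bottom flange (beyond web): d = -6.05 in → contributes +27.4575 in⁴
Total I = 102.581 in⁴.
For the y-axis: x̄ = 0.552299 in.
Repeating about the centroidal y-axis gives I_y = 2.90432 in⁴.

I_x ≈ 102.6 in⁴, I_y ≈ 2.904 in⁴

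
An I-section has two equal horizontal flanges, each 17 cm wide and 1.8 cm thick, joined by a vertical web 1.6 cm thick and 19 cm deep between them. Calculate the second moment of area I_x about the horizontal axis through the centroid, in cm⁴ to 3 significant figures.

I_x ≈ 7550 cm⁴

Treat the section as a set of non-overlapping primitives; coordinates are from the bounding-box lower-left.
Bottom flange: 17 × 1.8, A = 30.6 cm², y = 0.9 cm, Ī = 8.262 cm⁴.
Web: 1.6 × 19, A = 30.4 cm², y = 11.3 cm, Ī = 914.53 cm⁴.
Top flange: 17 × 1.8, A = 30.6 cm², y = 21.7 cm, Ī = 8.262 cm⁴.
By symmetry the centroid is at mid-height, ȳ = 11.3 cm.
Transfer each piece to the horizontal axis through the centroid using Ī + A·d² with d = y − 11.3:
  bottom flange: d = -10.4 cm → contributes +3 318 cm⁴
  web: d = 0 cm → contributes +914.53 cm⁴
  top flange: d = 10.4 cm → contributes +3 318 cm⁴
Total I = 7550.4 cm⁴.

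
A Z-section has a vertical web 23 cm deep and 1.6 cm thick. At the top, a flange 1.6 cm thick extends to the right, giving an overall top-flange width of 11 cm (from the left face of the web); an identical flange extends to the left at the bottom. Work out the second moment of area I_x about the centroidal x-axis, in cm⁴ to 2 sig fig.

Decompose the section into non-overlapping parts with the origin at the bottom-left of its bounding rectangle.
Web: 1.6 × 23, A = 36.8 cm², y = 11.5 cm, Ī = 1 622 cm⁴.
Top flange (beyond web): 9.4 × 1.6, A = 15.04 cm², y = 22.2 cm, Ī = 3.209 cm⁴.
Bottom flange (beyond web): 9.4 × 1.6, A = 15.04 cm², y = 0.8 cm, Ī = 3.209 cm⁴.
Centroid: ȳ = ΣA·y / ΣA = 11.5 cm.
Transfer each piece to the centroidal x-axis using Ī + A·d² with d = y − 11.5:
  web: d = 0 cm → contributes +1 622 cm⁴
  top flange (beyond web): d = 10.7 cm → contributes +1 725 cm⁴
  bottom flange (beyond web): d = -10.7 cm → contributes +1 725 cm⁴
Total I = 5 073 cm⁴.

I_x ≈ 5100 cm⁴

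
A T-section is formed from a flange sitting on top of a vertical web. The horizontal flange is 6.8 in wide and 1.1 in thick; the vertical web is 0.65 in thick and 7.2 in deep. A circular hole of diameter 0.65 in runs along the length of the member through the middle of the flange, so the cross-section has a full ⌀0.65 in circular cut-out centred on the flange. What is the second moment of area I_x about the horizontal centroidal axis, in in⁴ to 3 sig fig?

I_x ≈ 69.7 in⁴

Treat the section as a set of non-overlapping primitives; coordinates are from the bounding-box lower-left.
Flange: 6.8 × 1.1, A = 7.48 in², y = 7.75 in, Ī = 0.75423 in⁴.
Web: 0.65 × 7.2, A = 4.68 in², y = 3.6 in, Ī = 20.218 in⁴.
Hole (subtracted): ⌀0.65, A = 0.33183 in², y = 7.75 in, Ī = 0.0087624 in⁴.
Centroid: ȳ = ΣA·y / ΣA = 6.108 in.
Transfer each piece to the horizontal centroidal axis using Ī + A·d² with d = y − 6.108:
  flange: d = 1.642 in → contributes +20.922 in⁴
  web: d = -2.508 in → contributes +49.655 in⁴
  hole: d = 1.642 in → contributes −0.90345 in⁴
Total I = 69.673 in⁴.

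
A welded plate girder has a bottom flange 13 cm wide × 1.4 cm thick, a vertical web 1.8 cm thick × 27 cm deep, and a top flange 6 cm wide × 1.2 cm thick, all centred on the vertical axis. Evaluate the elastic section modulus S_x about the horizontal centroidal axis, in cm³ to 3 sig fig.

S_x ≈ 459 cm³

Break the section into simple shapes (no overlaps), measuring from the bottom-left corner of the bounding box.
Bottom plate: 13 × 1.4, A = 18.2 cm², y = 0.7 cm, Ī = 2.9727 cm⁴.
Web plate: 1.8 × 27, A = 48.6 cm², y = 14.9 cm, Ī = 2952.5 cm⁴.
Top plate: 6 × 1.2, A = 7.2 cm², y = 29 cm, Ī = 0.864 cm⁴.
Centroid: ȳ = ΣA·y / ΣA = 12.779 cm.
Transfer each piece to the horizontal centroidal axis using Ī + A·d² with d = y − 12.779:
  bottom plate: d = -12.079 cm → contributes +2658.6 cm⁴
  web plate: d = 2.1205 cm → contributes +3 171 cm⁴
  top plate: d = 16.221 cm → contributes +1895.2 cm⁴
Total I = 7724.8 cm⁴.
Extreme fibre distance c = 16.821 cm; S = I/c = 459.25 cm³.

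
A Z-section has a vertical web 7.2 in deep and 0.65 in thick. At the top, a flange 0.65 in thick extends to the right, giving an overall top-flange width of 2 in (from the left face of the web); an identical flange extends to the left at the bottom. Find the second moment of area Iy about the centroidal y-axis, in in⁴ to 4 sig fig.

Decompose the section into non-overlapping parts with the origin at the bottom-left of its bounding rectangle.
Web: 0.65 × 7.2, A = 4.68 in², x = 1.675 in, Ī = 0.164775 in⁴.
Top flange (beyond web): 1.35 × 0.65, A = 0.8775 in², x = 2.675 in, Ī = 0.13327 in⁴.
Bottom flange (beyond web): 1.35 × 0.65, A = 0.8775 in², x = 0.675 in, Ī = 0.13327 in⁴.
Centroid: x̄ = ΣA·x / ΣA = 1.675 in.
Transfer each piece to the centroidal y-axis using Ī + A·d² with d = x − 1.675:
  web: d = 0 in → contributes +0.164775 in⁴
  top flange (beyond web): d = 1 in → contributes +1.01077 in⁴
  bottom flange (beyond web): d = -1 in → contributes +1.01077 in⁴
Total I = 2.18632 in⁴.

Iy ≈ 2.186 in⁴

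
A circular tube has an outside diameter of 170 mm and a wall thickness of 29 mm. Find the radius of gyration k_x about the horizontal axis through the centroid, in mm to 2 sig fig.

Split into non-overlapping primitives; take the origin at the lower-left of the bounding box.
Outer circle: ⌀170, A = 22 698 mm², y = 85 mm, Ī = 40 998 275 mm⁴.
Bore (subtracted): ⌀112, A = 9 852 mm², y = 85 mm, Ī = 7 723 995 mm⁴.
By symmetry the centroid is at mid-height, ȳ = 85 mm.
All pieces are centred on the horizontal axis through the centroid, so I = ΣĪ (holes subtracted) = 33 274 280 mm⁴.
Radius of gyration: k = √(I/A) = √(33 274 280 / 12 846) = 50.89 mm.

k_x ≈ 51 mm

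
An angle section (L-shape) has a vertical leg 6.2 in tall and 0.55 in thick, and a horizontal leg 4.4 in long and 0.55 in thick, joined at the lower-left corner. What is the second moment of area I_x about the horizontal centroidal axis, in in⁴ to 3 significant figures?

I_x ≈ 21.4 in⁴

Treat the section as a set of non-overlapping primitives; coordinates are from the bounding-box lower-left.
Vertical leg: 0.55 × 6.2, A = 3.41 in², y = 3.1 in, Ī = 10.923 in⁴.
Horizontal leg (remainder): 3.85 × 0.55, A = 2.1175 in², y = 0.275 in, Ī = 0.053379 in⁴.
Centroid: ȳ = ΣA·y / ΣA = 2.0178 in.
Transfer each piece to the horizontal centroidal axis using Ī + A·d² with d = y − 2.0178:
  vertical leg: d = 1.0822 in → contributes +14.917 in⁴
  horizontal leg (remainder): d = -1.7428 in → contributes +6.4849 in⁴
Total I = 21.402 in⁴.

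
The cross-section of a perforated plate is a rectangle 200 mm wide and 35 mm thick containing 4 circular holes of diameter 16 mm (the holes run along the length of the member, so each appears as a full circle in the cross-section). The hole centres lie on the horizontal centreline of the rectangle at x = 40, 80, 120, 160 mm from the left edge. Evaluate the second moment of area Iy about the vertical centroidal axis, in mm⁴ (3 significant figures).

Split into non-overlapping primitives; take the origin at the lower-left of the bounding box.
Plate: 200 × 35, A = 7 000 mm², x = 100 mm, Ī = 23 333 333 mm⁴.
Hole 1 (subtracted): ⌀16, A = 201.06 mm², x = 40 mm, Ī = 3 217 mm⁴.
Hole 2 (subtracted): ⌀16, A = 201.06 mm², x = 80 mm, Ī = 3 217 mm⁴.
Hole 3 (subtracted): ⌀16, A = 201.06 mm², x = 120 mm, Ī = 3 217 mm⁴.
Hole 4 (subtracted): ⌀16, A = 201.06 mm², x = 160 mm, Ī = 3 217 mm⁴.
By symmetry the centroid is at mid-width, x̄ = 100 mm.
Transfer each piece to the vertical centroidal axis using Ī + A·d² with d = x − 100:
  plate: d = 0 mm → contributes +23 333 333 mm⁴
  hole 1: d = -60 mm → contributes −727 040 mm⁴
  hole 2: d = -20 mm → contributes −83 642 mm⁴
  hole 3: d = 20 mm → contributes −83 642 mm⁴
  hole 4: d = 60 mm → contributes −727 040 mm⁴
Total I = 21 711 970 mm⁴.

Iy ≈ 2.17 × 10⁷ mm⁴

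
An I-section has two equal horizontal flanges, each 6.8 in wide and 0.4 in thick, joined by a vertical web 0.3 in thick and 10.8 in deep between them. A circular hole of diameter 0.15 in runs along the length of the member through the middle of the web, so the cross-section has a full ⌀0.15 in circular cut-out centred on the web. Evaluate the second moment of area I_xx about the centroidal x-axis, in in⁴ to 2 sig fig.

I_xx ≈ 200 in⁴

Split into non-overlapping primitives; take the origin at the lower-left of the bounding box.
Bottom flange: 6.8 × 0.4, A = 2.72 in², y = 0.2 in, Ī = 0.03627 in⁴.
Web: 0.3 × 10.8, A = 3.24 in², y = 5.8 in, Ī = 31.49 in⁴.
Top flange: 6.8 × 0.4, A = 2.72 in², y = 11.4 in, Ī = 0.03627 in⁴.
Hole (subtracted): ⌀0.15, A = 0.01767 in², y = 5.8 in, Ī = 0.00002485 in⁴.
By symmetry the centroid is at mid-height, ȳ = 5.8 in.
Transfer each piece to the centroidal x-axis using Ī + A·d² with d = y − 5.8:
  bottom flange: d = -5.6 in → contributes +85.34 in⁴
  web: d = 0 in → contributes +31.49 in⁴
  top flange: d = 5.6 in → contributes +85.34 in⁴
  hole: d = 0 in → contributes −0.00002485 in⁴
Total I = 202.2 in⁴.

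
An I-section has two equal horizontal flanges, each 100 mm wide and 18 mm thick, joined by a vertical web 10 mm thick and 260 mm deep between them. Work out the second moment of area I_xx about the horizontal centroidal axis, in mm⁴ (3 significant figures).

Split into non-overlapping primitives; take the origin at the lower-left of the bounding box.
Bottom flange: 100 × 18, A = 1 800 mm², y = 9 mm, Ī = 48 600 mm⁴.
Web: 10 × 260, A = 2 600 mm², y = 148 mm, Ī = 14 646 667 mm⁴.
Top flange: 100 × 18, A = 1 800 mm², y = 287 mm, Ī = 48 600 mm⁴.
By symmetry the centroid is at mid-height, ȳ = 148 mm.
Transfer each piece to the horizontal centroidal axis using Ī + A·d² with d = y − 148:
  bottom flange: d = -139 mm → contributes +34 826 400 mm⁴
  web: d = 0 mm → contributes +14 646 667 mm⁴
  top flange: d = 139 mm → contributes +34 826 400 mm⁴
Total I = 84 299 467 mm⁴.

I_xx ≈ 8.43 × 10⁷ mm⁴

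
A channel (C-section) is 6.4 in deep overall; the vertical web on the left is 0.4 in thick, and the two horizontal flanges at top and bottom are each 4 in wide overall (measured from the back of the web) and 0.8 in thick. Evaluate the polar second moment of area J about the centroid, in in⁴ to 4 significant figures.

Treat the section as a set of non-overlapping primitives; coordinates are from the bounding-box lower-left.
Web: 0.4 × 6.4, A = 2.56 in², y = 3.2 in, Ī = 8.73813 in⁴.
Top flange (beyond web): 3.6 × 0.8, A = 2.88 in², y = 6 in, Ī = 0.1536 in⁴.
Bottom flange (beyond web): 3.6 × 0.8, A = 2.88 in², y = 0.4 in, Ī = 0.1536 in⁴.
By symmetry the centroid is at mid-height, ȳ = 3.2 in.
Transfer each piece to the centroidal x-axis using Ī + A·d² with d = y − 3.2:
  web: d = 0 in → contributes +8.73813 in⁴
  top flange (beyond web): d = 2.8 in → contributes +22.7328 in⁴
  bottom flange (beyond web): d = -2.8 in → contributes +22.7328 in⁴
Total I = 54.2037 in⁴.
For the y-axis: x̄ = 1.58462 in.
Repeating about the centroidal y-axis gives I_y = 13.3442 in⁴.
Polar second moment: J = I_x + I_y = 67.5479 in⁴.

J ≈ 67.55 in⁴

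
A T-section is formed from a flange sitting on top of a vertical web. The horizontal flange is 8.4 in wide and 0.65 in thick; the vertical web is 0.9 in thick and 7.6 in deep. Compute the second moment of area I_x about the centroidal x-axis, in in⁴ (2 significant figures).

I_x ≈ 85 in⁴

Break the section into simple shapes (no overlaps), measuring from the bottom-left corner of the bounding box.
Flange: 8.4 × 0.65, A = 5.46 in², y = 7.925 in, Ī = 0.1922 in⁴.
Web: 0.9 × 7.6, A = 6.84 in², y = 3.8 in, Ī = 32.92 in⁴.
Centroid: ȳ = ΣA·y / ΣA = 5.631 in.
Transfer each piece to the centroidal x-axis using Ī + A·d² with d = y − 5.631:
  flange: d = 2.294 in → contributes +28.92 in⁴
  web: d = -1.831 in → contributes +55.86 in⁴
Total I = 84.78 in⁴.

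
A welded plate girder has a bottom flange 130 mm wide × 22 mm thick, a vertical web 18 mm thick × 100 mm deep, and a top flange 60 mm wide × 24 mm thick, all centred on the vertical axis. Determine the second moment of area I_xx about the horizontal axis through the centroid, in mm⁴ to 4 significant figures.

Break the section into simple shapes (no overlaps), measuring from the bottom-left corner of the bounding box.
Bottom plate: 130 × 22, A = 2 860 mm², y = 11 mm, Ī = 115 353 mm⁴.
Web plate: 18 × 100, A = 1 800 mm², y = 72 mm, Ī = 1 500 000 mm⁴.
Top plate: 60 × 24, A = 1 440 mm², y = 134 mm, Ī = 69 120 mm⁴.
Centroid: ȳ = ΣA·y / ΣA = 58.0361 mm.
Transfer each piece to the horizontal axis through the centroid using Ī + A·d² with d = y − 58.0361:
  bottom plate: d = -47.0361 mm → contributes +6 442 793 mm⁴
  web plate: d = 13.9639 mm → contributes +1 850 985 mm⁴
  top plate: d = 75.9639 mm → contributes +8 378 668 mm⁴
Total I = 16 672 445 mm⁴.

I_xx ≈ 1.667 × 10⁷ mm⁴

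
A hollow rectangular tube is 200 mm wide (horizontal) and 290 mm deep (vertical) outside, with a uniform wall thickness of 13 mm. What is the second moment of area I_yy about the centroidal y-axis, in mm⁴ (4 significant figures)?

Break the section into simple shapes (no overlaps), measuring from the bottom-left corner of the bounding box.
Outer rectangle: 200 × 290, A = 58 000 mm², x = 100 mm, Ī = 193 333 333 mm⁴.
Inner void (subtracted): 174 × 264, A = 45 936 mm², x = 100 mm, Ī = 115 896 528 mm⁴.
By symmetry the centroid is at mid-width, x̄ = 100 mm.
All pieces are centred on the centroidal y-axis, so I = ΣĪ (holes subtracted) = 77 436 805 mm⁴.

I_yy ≈ 7.744 × 10⁷ mm⁴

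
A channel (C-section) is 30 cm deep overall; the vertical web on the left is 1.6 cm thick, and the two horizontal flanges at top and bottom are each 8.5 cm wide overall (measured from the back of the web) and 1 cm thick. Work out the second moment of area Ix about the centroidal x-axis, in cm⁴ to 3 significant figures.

Ix ≈ 6500 cm⁴

Decompose the section into non-overlapping parts with the origin at the bottom-left of its bounding rectangle.
Web: 1.6 × 30, A = 48 cm², y = 15 cm, Ī = 3 600 cm⁴.
Top flange (beyond web): 6.9 × 1, A = 6.9 cm², y = 29.5 cm, Ī = 0.575 cm⁴.
Bottom flange (beyond web): 6.9 × 1, A = 6.9 cm², y = 0.5 cm, Ī = 0.575 cm⁴.
By symmetry the centroid is at mid-height, ȳ = 15 cm.
Transfer each piece to the centroidal x-axis using Ī + A·d² with d = y − 15:
  web: d = 0 cm → contributes +3 600 cm⁴
  top flange (beyond web): d = 14.5 cm → contributes +1451.3 cm⁴
  bottom flange (beyond web): d = -14.5 cm → contributes +1451.3 cm⁴
Total I = 6502.6 cm⁴.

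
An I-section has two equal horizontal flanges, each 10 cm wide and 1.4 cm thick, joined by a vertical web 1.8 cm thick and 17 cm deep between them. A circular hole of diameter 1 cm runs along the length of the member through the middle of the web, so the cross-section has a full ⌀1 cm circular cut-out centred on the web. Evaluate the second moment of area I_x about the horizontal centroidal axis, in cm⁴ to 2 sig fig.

I_x ≈ 3100 cm⁴

Split into non-overlapping primitives; take the origin at the lower-left of the bounding box.
Bottom flange: 10 × 1.4, A = 14 cm², y = 0.7 cm, Ī = 2.287 cm⁴.
Web: 1.8 × 17, A = 30.6 cm², y = 9.9 cm, Ī = 737 cm⁴.
Top flange: 10 × 1.4, A = 14 cm², y = 19.1 cm, Ī = 2.287 cm⁴.
Hole (subtracted): ⌀1, A = 0.7854 cm², y = 9.9 cm, Ī = 0.04909 cm⁴.
By symmetry the centroid is at mid-height, ȳ = 9.9 cm.
Transfer each piece to the horizontal centroidal axis using Ī + A·d² with d = y − 9.9:
  bottom flange: d = -9.2 cm → contributes +1 187 cm⁴
  web: d = 0 cm → contributes +737 cm⁴
  top flange: d = 9.2 cm → contributes +1 187 cm⁴
  hole: d = 0 cm → contributes −0.04909 cm⁴
Total I = 3 111 cm⁴.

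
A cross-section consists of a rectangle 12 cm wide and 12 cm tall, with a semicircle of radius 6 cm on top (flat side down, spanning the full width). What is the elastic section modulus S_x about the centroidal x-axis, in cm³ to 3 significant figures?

Decompose the section into non-overlapping parts with the origin at the bottom-left of its bounding rectangle.
Rectangular body: 12 × 12, A = 144 cm², y = 6 cm, Ī = 1 728 cm⁴.
Semicircular cap: semicircle r = 6, A = 56.549 cm², y = 14.546 cm, Ī = 142.25 cm⁴.
Centroid: ȳ = ΣA·y / ΣA = 8.4098 cm.
Transfer each piece to the centroidal x-axis using Ī + A·d² with d = y − 8.4098:
  rectangular body: d = -2.4098 cm → contributes +2564.3 cm⁴
  semicircular cap: d = 6.1366 cm → contributes +2271.8 cm⁴
Total I = 4 836 cm⁴.
Extreme fibre distance c = 9.5902 cm; S = I/c = 504.27 cm³.

S_x ≈ 504 cm³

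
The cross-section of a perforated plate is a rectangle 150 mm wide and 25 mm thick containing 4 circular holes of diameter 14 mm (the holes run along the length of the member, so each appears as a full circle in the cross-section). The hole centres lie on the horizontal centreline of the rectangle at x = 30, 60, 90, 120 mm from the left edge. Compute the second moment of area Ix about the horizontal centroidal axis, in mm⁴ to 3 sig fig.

Break the section into simple shapes (no overlaps), measuring from the bottom-left corner of the bounding box.
Plate: 150 × 25, A = 3 750 mm², y = 12.5 mm, Ī = 195 313 mm⁴.
Hole 1 (subtracted): ⌀14, A = 153.94 mm², y = 12.5 mm, Ī = 1885.7 mm⁴.
Hole 2 (subtracted): ⌀14, A = 153.94 mm², y = 12.5 mm, Ī = 1885.7 mm⁴.
Hole 3 (subtracted): ⌀14, A = 153.94 mm², y = 12.5 mm, Ī = 1885.7 mm⁴.
Hole 4 (subtracted): ⌀14, A = 153.94 mm², y = 12.5 mm, Ī = 1885.7 mm⁴.
By symmetry the centroid is at mid-height, ȳ = 12.5 mm.
All pieces are centred on the horizontal centroidal axis, so I = ΣĪ (holes subtracted) = 187 770 mm⁴.

Ix ≈ 1.88 × 10⁵ mm⁴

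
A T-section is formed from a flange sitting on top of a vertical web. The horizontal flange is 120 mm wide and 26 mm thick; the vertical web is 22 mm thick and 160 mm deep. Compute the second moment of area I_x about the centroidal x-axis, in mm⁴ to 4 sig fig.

I_x ≈ 2.199 × 10⁷ mm⁴

Break the section into simple shapes (no overlaps), measuring from the bottom-left corner of the bounding box.
Flange: 120 × 26, A = 3 120 mm², y = 173 mm, Ī = 175 760 mm⁴.
Web: 22 × 160, A = 3 520 mm², y = 80 mm, Ī = 7 509 333 mm⁴.
Centroid: ȳ = ΣA·y / ΣA = 123.699 mm.
Transfer each piece to the centroidal x-axis using Ī + A·d² with d = y − 123.699:
  flange: d = 49.3012 mm → contributes +7 759 259 mm⁴
  web: d = -43.6988 mm → contributes +14 231 071 mm⁴
Total I = 21 990 331 mm⁴.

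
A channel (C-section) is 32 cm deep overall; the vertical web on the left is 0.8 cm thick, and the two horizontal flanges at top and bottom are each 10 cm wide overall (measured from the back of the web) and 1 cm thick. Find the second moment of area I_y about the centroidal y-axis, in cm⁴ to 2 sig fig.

Split into non-overlapping primitives; take the origin at the lower-left of the bounding box.
Web: 0.8 × 32, A = 25.6 cm², x = 0.4 cm, Ī = 1.365 cm⁴.
Top flange (beyond web): 9.2 × 1, A = 9.2 cm², x = 5.4 cm, Ī = 64.89 cm⁴.
Bottom flange (beyond web): 9.2 × 1, A = 9.2 cm², x = 5.4 cm, Ī = 64.89 cm⁴.
Centroid: x̄ = ΣA·x / ΣA = 2.491 cm.
Transfer each piece to the centroidal y-axis using Ī + A·d² with d = x − 2.491:
  web: d = -2.091 cm → contributes +113.3 cm⁴
  top flange (beyond web): d = 2.909 cm → contributes +142.7 cm⁴
  bottom flange (beyond web): d = 2.909 cm → contributes +142.7 cm⁴
Total I = 398.8 cm⁴.

I_y ≈ 400 cm⁴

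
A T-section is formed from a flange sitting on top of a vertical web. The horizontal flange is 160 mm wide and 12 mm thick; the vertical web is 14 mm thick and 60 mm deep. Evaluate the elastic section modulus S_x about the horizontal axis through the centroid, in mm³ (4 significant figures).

S_x ≈ 1.876 × 10⁴ mm³

Break the section into simple shapes (no overlaps), measuring from the bottom-left corner of the bounding box.
Flange: 160 × 12, A = 1 920 mm², y = 66 mm, Ī = 23 040 mm⁴.
Web: 14 × 60, A = 840 mm², y = 30 mm, Ī = 252 000 mm⁴.
Centroid: ȳ = ΣA·y / ΣA = 55.0435 mm.
Transfer each piece to the horizontal axis through the centroid using Ī + A·d² with d = y − 55.0435:
  flange: d = 10.9565 mm → contributes +253 527 mm⁴
  web: d = -25.0435 mm → contributes +778 828 mm⁴
Total I = 1 032 355 mm⁴.
Extreme fibre distance c = 55.0435 mm; S = I/c = 18755.3 mm³.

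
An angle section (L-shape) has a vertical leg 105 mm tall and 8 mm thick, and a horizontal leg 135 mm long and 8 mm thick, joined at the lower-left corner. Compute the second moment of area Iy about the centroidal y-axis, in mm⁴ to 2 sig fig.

Iy ≈ 3.5 × 10⁶ mm⁴

Treat the section as a set of non-overlapping primitives; coordinates are from the bounding-box lower-left.
Vertical leg: 8 × 105, A = 840 mm², x = 4 mm, Ī = 4 480 mm⁴.
Horizontal leg (remainder): 127 × 8, A = 1 016 mm², x = 71.5 mm, Ī = 1 365 589 mm⁴.
Centroid: x̄ = ΣA·x / ΣA = 40.95 mm.
Transfer each piece to the centroidal y-axis using Ī + A·d² with d = x − 40.95:
  vertical leg: d = -36.95 mm → contributes +1 151 361 mm⁴
  horizontal leg (remainder): d = 30.55 mm → contributes +2 313 797 mm⁴
Total I = 3 465 158 mm⁴.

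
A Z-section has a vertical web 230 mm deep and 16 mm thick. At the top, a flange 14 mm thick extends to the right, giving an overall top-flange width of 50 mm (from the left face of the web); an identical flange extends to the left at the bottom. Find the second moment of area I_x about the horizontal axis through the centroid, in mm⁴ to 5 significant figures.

I_x ≈ 2.7342 × 10⁷ mm⁴

Decompose the section into non-overlapping parts with the origin at the bottom-left of its bounding rectangle.
Web: 16 × 230, A = 3 680 mm², y = 115 mm, Ī = 16 222 667 mm⁴.
Top flange (beyond web): 34 × 14, A = 476 mm², y = 223 mm, Ī = 7774.667 mm⁴.
Bottom flange (beyond web): 34 × 14, A = 476 mm², y = 7 mm, Ī = 7774.667 mm⁴.
Centroid: ȳ = ΣA·y / ΣA = 115 mm.
Transfer each piece to the horizontal axis through the centroid using Ī + A·d² with d = y − 115:
  web: d = 0 mm → contributes +16 222 667 mm⁴
  top flange (beyond web): d = 108 mm → contributes +5 559 839 mm⁴
  bottom flange (beyond web): d = -108 mm → contributes +5 559 839 mm⁴
Total I = 27 342 344 mm⁴.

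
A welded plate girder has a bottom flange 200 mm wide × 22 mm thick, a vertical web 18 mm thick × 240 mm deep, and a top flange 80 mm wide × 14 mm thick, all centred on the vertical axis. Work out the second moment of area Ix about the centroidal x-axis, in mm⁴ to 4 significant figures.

Treat the section as a set of non-overlapping primitives; coordinates are from the bounding-box lower-left.
Bottom plate: 200 × 22, A = 4 400 mm², y = 11 mm, Ī = 177 467 mm⁴.
Web plate: 18 × 240, A = 4 320 mm², y = 142 mm, Ī = 20 736 000 mm⁴.
Top plate: 80 × 14, A = 1 120 mm², y = 269 mm, Ī = 18293.3 mm⁴.
Centroid: ȳ = ΣA·y / ΣA = 97.878 mm.
Transfer each piece to the centroidal x-axis using Ī + A·d² with d = y − 97.878:
  bottom plate: d = -86.878 mm → contributes +33 387 766 mm⁴
  web plate: d = 44.122 mm → contributes +29 145 945 mm⁴
  top plate: d = 171.122 mm → contributes +32 814 942 mm⁴
Total I = 95 348 654 mm⁴.

Ix ≈ 9.535 × 10⁷ mm⁴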